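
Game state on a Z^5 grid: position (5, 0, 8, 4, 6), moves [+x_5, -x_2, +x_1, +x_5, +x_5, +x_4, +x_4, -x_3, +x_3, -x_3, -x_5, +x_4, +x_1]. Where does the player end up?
(7, -1, 7, 7, 8)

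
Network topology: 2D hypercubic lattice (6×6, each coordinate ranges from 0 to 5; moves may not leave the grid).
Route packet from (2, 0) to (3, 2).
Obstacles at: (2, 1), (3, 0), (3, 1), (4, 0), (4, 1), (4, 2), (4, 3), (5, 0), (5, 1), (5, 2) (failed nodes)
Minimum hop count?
5
(one shortest path: (2, 0) → (1, 0) → (1, 1) → (1, 2) → (2, 2) → (3, 2))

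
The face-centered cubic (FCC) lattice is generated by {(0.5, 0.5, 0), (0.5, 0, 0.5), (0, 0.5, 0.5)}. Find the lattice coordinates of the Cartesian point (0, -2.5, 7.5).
-10b₁ + 10b₂ + 5b₃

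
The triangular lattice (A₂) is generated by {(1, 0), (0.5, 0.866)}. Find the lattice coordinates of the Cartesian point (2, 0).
2b₁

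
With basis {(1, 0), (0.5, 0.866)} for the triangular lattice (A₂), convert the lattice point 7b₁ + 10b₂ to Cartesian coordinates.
(12, 8.66)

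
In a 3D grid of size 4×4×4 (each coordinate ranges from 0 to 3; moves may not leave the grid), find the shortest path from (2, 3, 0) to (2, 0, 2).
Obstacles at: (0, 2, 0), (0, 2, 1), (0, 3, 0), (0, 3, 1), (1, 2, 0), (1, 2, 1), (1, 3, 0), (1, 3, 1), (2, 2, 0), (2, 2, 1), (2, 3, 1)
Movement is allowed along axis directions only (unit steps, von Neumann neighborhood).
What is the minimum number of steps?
7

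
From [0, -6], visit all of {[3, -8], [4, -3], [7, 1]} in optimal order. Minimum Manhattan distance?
18
(one optimal route: (0, -6) → (3, -8) → (4, -3) → (7, 1))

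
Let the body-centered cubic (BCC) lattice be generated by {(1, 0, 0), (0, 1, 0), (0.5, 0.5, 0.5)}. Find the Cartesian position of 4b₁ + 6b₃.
(7, 3, 3)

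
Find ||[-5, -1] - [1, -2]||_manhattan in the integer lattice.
7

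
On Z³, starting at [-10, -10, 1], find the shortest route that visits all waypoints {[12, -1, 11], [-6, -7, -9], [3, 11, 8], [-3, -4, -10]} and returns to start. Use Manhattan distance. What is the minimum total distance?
128
(one optimal route: (-10, -10, 1) → (12, -1, 11) → (3, 11, 8) → (-3, -4, -10) → (-6, -7, -9) → (-10, -10, 1))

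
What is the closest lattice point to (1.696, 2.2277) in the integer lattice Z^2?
(2, 2)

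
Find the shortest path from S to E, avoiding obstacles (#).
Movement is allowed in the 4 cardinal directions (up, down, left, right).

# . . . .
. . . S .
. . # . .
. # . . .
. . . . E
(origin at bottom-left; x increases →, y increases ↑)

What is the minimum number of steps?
4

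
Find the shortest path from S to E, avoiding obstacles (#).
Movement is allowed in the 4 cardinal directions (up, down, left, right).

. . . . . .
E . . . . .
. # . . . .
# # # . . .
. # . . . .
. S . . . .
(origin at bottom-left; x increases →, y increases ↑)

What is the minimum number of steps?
9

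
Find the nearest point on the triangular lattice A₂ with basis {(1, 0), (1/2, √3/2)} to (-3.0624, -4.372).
(-3.5, -4.33)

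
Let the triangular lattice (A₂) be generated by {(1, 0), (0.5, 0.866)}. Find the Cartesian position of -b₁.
(-1, 0)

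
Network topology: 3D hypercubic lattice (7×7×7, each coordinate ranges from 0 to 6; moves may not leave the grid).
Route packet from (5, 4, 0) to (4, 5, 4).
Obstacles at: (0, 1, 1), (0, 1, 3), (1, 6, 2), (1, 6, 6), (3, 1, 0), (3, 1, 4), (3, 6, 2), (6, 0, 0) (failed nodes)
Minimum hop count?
6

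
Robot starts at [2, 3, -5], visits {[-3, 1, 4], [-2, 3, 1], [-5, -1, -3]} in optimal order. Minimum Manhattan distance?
27
(one optimal route: (2, 3, -5) → (-2, 3, 1) → (-3, 1, 4) → (-5, -1, -3))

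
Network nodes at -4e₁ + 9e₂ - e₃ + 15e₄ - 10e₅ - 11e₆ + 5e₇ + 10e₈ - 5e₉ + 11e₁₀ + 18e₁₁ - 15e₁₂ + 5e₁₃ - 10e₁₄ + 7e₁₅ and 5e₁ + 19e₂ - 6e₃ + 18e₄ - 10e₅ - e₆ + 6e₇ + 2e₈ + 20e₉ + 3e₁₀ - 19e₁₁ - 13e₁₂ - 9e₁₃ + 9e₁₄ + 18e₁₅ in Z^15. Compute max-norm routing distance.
37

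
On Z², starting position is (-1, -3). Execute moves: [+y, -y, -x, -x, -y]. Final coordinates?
(-3, -4)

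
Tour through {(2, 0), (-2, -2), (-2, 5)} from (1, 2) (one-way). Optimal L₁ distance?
16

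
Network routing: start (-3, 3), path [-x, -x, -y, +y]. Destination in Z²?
(-5, 3)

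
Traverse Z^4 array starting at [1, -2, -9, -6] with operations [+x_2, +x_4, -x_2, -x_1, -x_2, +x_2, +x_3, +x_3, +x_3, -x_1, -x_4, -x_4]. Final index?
(-1, -2, -6, -7)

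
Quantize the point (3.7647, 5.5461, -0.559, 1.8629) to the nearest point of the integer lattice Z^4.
(4, 6, -1, 2)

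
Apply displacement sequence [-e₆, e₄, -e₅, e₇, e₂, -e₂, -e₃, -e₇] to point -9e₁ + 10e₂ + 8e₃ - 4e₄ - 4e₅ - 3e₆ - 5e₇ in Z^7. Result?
(-9, 10, 7, -3, -5, -4, -5)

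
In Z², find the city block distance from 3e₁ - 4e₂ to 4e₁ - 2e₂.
3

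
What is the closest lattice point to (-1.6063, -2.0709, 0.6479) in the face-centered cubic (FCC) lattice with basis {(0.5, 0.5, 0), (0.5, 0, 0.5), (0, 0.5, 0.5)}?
(-1.5, -2, 0.5)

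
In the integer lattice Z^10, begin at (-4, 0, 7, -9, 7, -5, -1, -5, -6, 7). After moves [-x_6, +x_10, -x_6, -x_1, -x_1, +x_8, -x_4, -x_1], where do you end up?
(-7, 0, 7, -10, 7, -7, -1, -4, -6, 8)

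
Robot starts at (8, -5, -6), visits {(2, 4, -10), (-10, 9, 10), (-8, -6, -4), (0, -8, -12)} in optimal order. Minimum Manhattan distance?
84
(one optimal route: (8, -5, -6) → (2, 4, -10) → (0, -8, -12) → (-8, -6, -4) → (-10, 9, 10))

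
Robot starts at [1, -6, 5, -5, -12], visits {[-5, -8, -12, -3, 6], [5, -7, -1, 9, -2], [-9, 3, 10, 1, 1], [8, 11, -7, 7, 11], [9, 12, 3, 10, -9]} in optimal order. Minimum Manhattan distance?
201
(one optimal route: (1, -6, 5, -5, -12) → (-9, 3, 10, 1, 1) → (-5, -8, -12, -3, 6) → (5, -7, -1, 9, -2) → (9, 12, 3, 10, -9) → (8, 11, -7, 7, 11))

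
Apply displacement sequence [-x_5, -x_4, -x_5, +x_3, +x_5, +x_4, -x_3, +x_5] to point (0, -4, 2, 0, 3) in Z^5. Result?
(0, -4, 2, 0, 3)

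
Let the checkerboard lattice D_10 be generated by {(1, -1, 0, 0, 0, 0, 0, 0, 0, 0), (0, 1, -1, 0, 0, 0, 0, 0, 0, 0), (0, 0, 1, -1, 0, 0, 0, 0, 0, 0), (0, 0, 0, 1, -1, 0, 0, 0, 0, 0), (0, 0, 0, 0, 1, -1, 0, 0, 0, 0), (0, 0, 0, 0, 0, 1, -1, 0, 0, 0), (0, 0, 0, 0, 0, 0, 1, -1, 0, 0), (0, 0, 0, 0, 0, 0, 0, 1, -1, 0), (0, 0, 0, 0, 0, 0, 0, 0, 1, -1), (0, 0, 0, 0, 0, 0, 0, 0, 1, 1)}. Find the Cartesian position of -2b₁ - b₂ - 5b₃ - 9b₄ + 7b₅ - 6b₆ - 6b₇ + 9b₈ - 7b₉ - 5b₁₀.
(-2, 1, -4, -4, 16, -13, 0, 15, -21, 2)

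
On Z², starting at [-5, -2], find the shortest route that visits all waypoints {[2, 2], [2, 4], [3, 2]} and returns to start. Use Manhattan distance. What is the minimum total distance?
28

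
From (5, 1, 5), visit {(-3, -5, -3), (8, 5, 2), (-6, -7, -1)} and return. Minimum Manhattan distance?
68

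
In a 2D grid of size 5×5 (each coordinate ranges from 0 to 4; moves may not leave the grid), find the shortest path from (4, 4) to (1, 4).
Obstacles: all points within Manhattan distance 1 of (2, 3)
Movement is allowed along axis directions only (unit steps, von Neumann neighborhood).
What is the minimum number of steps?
11
(one shortest path: (4, 4) → (4, 3) → (4, 2) → (3, 2) → (3, 1) → (2, 1) → (1, 1) → (0, 1) → (0, 2) → (0, 3) → (0, 4) → (1, 4))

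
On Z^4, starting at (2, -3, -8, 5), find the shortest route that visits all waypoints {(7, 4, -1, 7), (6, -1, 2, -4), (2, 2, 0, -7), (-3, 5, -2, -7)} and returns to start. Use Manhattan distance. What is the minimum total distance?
94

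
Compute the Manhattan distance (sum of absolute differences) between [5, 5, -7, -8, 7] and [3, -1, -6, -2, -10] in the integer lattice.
32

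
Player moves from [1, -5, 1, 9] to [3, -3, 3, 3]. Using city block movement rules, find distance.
12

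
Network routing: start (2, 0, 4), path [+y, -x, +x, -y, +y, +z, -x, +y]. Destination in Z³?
(1, 2, 5)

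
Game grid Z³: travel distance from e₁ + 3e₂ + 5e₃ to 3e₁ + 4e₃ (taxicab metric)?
6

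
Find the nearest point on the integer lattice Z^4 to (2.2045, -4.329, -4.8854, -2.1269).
(2, -4, -5, -2)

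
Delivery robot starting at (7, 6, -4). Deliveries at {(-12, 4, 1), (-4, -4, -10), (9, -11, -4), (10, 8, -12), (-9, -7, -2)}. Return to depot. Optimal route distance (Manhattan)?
126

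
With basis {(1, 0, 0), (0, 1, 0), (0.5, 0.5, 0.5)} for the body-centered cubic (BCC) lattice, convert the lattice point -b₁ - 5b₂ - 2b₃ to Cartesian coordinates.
(-2, -6, -1)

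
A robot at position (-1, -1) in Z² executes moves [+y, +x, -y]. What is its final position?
(0, -1)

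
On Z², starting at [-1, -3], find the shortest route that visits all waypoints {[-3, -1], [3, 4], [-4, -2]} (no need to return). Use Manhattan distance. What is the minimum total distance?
17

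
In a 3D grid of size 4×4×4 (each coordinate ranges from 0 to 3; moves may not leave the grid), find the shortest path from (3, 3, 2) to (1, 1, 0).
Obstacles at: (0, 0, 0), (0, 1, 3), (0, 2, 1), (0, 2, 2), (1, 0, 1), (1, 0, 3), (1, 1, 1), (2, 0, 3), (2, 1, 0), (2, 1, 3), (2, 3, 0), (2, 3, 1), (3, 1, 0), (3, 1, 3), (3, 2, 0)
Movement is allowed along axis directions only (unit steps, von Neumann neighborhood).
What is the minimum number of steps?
6
(one shortest path: (3, 3, 2) → (2, 3, 2) → (1, 3, 2) → (1, 2, 2) → (1, 2, 1) → (1, 2, 0) → (1, 1, 0))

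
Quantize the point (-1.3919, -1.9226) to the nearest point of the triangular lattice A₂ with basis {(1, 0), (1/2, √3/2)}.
(-1, -1.732)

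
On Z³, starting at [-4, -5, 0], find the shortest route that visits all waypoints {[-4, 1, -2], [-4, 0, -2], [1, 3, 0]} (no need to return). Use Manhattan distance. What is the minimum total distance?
17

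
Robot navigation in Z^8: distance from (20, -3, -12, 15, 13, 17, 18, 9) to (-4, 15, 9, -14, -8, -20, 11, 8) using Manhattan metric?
158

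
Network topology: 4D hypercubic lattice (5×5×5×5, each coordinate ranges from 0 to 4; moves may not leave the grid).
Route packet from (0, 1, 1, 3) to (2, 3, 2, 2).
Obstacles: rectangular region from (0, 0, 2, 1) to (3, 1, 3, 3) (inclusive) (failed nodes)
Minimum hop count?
6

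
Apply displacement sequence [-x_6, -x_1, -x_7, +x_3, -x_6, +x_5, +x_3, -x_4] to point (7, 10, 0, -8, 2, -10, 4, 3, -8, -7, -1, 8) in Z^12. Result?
(6, 10, 2, -9, 3, -12, 3, 3, -8, -7, -1, 8)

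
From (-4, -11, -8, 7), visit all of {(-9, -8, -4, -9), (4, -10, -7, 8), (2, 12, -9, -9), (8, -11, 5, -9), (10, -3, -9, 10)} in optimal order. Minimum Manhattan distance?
135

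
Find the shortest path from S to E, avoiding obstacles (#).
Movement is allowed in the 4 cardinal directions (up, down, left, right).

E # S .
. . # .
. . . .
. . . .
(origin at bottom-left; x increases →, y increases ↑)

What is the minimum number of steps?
8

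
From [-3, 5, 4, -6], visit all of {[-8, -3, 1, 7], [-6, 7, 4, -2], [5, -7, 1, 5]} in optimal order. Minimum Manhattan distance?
52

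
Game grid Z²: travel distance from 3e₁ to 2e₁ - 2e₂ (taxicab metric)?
3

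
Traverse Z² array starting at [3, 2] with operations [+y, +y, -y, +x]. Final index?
(4, 3)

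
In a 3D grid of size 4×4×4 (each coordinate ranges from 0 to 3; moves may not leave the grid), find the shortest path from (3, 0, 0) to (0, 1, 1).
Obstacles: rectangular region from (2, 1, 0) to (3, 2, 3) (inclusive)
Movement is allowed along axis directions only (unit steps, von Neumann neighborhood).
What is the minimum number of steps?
5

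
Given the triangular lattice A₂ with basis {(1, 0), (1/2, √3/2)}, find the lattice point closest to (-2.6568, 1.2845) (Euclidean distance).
(-2.5, 0.866)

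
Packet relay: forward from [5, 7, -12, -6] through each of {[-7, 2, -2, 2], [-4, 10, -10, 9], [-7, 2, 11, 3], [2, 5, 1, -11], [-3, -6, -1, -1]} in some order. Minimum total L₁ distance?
119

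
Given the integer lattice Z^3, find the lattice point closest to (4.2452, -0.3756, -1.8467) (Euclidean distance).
(4, 0, -2)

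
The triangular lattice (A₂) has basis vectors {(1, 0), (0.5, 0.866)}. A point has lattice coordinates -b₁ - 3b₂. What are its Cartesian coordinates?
(-2.5, -2.598)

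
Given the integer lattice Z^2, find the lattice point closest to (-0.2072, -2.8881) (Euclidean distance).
(0, -3)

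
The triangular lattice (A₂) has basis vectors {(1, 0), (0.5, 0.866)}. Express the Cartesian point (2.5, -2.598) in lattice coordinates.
4b₁ - 3b₂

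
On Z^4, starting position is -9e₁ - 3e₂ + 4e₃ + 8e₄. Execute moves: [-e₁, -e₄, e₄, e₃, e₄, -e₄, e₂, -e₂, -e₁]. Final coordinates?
(-11, -3, 5, 8)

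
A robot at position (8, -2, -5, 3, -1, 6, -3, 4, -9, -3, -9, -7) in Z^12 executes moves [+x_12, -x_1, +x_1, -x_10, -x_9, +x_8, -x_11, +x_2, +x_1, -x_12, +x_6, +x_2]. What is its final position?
(9, 0, -5, 3, -1, 7, -3, 5, -10, -4, -10, -7)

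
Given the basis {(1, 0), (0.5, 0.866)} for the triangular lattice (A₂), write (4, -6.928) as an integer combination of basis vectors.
8b₁ - 8b₂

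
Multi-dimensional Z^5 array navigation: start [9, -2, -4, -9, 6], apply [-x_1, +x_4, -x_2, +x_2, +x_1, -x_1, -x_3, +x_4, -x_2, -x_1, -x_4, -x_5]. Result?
(7, -3, -5, -8, 5)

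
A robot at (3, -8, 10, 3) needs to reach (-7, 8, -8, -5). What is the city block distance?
52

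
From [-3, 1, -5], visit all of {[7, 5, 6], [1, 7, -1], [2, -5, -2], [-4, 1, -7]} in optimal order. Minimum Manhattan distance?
49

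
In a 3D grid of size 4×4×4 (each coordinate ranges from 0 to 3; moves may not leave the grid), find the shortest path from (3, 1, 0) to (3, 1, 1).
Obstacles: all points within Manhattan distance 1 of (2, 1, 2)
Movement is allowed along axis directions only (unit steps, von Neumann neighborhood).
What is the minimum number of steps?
1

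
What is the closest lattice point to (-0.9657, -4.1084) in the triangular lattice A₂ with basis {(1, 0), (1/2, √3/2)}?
(-0.5, -4.33)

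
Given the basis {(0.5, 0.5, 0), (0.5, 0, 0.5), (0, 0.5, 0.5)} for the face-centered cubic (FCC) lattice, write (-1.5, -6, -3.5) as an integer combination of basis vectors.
-4b₁ + b₂ - 8b₃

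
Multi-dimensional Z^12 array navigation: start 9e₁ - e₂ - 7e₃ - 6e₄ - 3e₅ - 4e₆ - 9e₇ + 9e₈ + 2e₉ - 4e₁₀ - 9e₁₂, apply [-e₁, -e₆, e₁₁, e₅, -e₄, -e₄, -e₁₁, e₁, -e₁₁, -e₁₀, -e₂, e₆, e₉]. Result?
(9, -2, -7, -8, -2, -4, -9, 9, 3, -5, -1, -9)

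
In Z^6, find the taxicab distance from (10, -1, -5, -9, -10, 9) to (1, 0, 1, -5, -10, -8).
37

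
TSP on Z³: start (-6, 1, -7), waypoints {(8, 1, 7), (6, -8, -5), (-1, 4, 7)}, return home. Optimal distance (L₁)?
80
(one optimal route: (-6, 1, -7) → (6, -8, -5) → (8, 1, 7) → (-1, 4, 7) → (-6, 1, -7))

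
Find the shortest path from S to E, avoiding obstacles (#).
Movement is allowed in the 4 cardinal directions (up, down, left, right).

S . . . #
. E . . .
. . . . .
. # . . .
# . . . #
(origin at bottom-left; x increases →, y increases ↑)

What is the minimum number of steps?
2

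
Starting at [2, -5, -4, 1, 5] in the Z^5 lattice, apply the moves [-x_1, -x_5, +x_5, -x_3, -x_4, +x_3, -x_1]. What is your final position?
(0, -5, -4, 0, 5)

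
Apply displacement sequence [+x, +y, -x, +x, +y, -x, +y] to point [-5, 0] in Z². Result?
(-5, 3)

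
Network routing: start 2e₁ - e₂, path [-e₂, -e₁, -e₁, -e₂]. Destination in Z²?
(0, -3)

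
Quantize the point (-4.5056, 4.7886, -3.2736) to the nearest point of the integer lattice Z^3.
(-5, 5, -3)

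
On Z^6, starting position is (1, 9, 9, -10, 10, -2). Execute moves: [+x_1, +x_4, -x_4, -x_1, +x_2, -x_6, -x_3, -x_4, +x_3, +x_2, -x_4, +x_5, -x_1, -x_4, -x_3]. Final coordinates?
(0, 11, 8, -13, 11, -3)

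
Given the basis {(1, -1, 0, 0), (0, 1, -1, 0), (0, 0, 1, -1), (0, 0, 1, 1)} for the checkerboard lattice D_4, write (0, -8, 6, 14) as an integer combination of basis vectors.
-8b₂ - 8b₃ + 6b₄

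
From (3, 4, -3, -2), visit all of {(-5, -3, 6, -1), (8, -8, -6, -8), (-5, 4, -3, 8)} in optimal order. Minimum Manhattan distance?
80
(one optimal route: (3, 4, -3, -2) → (-5, 4, -3, 8) → (-5, -3, 6, -1) → (8, -8, -6, -8))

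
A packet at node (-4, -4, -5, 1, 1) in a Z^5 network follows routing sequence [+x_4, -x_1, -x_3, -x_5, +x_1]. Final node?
(-4, -4, -6, 2, 0)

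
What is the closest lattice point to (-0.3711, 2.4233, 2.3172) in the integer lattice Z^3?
(0, 2, 2)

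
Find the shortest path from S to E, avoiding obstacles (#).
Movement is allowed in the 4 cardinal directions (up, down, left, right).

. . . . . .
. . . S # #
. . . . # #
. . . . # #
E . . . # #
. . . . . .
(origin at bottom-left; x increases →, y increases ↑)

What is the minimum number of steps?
6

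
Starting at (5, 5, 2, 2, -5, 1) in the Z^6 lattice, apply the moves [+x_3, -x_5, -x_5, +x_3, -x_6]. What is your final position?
(5, 5, 4, 2, -7, 0)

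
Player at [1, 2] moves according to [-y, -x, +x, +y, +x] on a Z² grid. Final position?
(2, 2)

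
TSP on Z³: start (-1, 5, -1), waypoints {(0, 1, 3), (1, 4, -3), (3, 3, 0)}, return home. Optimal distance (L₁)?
28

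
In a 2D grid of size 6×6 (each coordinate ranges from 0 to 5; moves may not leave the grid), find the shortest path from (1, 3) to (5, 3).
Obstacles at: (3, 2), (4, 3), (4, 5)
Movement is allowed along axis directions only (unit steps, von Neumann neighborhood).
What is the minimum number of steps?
6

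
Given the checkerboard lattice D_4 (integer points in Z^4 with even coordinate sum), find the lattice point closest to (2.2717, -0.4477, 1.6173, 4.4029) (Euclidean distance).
(2, 0, 2, 4)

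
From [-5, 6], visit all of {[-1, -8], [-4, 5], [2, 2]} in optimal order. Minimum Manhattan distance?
24
(one optimal route: (-5, 6) → (-4, 5) → (2, 2) → (-1, -8))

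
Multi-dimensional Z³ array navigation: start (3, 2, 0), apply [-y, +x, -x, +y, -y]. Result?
(3, 1, 0)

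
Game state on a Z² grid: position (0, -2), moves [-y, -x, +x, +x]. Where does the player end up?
(1, -3)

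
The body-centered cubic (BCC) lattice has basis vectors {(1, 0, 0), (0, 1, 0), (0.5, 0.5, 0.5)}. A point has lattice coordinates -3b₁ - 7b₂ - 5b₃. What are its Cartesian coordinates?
(-5.5, -9.5, -2.5)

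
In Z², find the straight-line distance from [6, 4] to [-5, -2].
12.53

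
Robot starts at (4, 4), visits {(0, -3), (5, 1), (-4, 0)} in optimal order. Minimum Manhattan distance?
20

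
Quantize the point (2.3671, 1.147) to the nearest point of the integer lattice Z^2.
(2, 1)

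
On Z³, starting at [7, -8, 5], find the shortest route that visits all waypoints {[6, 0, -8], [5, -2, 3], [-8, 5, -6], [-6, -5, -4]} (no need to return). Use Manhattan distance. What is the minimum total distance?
59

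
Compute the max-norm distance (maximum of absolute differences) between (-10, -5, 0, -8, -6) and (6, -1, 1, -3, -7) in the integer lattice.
16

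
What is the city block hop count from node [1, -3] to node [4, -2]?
4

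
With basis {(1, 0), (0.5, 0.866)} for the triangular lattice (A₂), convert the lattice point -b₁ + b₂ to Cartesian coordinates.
(-0.5, 0.866)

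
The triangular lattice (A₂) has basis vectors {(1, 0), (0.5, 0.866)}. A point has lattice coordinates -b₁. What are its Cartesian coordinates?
(-1, 0)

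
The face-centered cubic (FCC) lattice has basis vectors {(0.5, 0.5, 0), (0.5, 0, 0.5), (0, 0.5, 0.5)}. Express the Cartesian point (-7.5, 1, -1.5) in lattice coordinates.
-5b₁ - 10b₂ + 7b₃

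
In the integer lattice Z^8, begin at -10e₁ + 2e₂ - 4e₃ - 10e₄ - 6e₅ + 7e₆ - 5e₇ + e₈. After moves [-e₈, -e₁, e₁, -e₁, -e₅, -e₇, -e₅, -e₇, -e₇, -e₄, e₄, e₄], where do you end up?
(-11, 2, -4, -9, -8, 7, -8, 0)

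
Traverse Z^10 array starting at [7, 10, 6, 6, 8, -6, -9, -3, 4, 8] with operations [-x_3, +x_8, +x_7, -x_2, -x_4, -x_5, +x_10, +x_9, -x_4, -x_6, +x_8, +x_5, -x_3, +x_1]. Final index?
(8, 9, 4, 4, 8, -7, -8, -1, 5, 9)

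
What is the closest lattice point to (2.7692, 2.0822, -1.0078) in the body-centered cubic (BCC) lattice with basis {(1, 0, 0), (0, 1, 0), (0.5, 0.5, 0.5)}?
(3, 2, -1)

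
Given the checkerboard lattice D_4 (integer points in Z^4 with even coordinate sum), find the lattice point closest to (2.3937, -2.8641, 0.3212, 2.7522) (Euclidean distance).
(2, -3, 0, 3)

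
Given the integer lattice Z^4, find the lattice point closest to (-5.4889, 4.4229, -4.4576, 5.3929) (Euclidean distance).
(-5, 4, -4, 5)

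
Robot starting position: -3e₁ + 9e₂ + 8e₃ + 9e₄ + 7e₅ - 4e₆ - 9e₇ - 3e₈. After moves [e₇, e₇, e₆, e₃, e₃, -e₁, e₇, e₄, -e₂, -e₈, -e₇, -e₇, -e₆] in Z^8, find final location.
(-4, 8, 10, 10, 7, -4, -8, -4)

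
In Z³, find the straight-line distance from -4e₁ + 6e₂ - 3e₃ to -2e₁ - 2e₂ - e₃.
8.48528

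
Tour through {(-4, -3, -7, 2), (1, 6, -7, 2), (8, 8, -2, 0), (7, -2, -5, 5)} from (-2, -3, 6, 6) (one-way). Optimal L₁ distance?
68
(one optimal route: (-2, -3, 6, 6) → (-4, -3, -7, 2) → (1, 6, -7, 2) → (8, 8, -2, 0) → (7, -2, -5, 5))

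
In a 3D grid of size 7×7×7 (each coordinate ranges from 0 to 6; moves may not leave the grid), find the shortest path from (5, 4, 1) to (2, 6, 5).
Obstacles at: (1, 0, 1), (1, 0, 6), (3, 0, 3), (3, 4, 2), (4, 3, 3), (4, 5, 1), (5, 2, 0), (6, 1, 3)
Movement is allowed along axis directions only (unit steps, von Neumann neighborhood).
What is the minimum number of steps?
9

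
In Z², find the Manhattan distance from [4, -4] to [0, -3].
5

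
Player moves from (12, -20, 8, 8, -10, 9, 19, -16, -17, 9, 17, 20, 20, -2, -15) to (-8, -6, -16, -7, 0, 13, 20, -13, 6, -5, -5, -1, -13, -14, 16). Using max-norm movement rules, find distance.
33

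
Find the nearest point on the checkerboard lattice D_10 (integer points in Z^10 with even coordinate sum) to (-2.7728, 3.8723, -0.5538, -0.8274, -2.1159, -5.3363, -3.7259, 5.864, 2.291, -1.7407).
(-3, 4, -1, -1, -2, -5, -4, 6, 2, -2)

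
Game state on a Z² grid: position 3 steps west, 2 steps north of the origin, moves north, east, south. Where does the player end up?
(-2, 2)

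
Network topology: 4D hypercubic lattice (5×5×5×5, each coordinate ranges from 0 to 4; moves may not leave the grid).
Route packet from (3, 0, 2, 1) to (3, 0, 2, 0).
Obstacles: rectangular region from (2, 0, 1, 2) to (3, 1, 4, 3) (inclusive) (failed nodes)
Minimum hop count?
1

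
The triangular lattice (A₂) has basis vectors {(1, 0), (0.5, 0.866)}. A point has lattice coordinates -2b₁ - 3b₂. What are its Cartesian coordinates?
(-3.5, -2.598)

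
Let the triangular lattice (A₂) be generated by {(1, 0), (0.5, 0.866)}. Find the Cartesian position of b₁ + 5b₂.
(3.5, 4.33)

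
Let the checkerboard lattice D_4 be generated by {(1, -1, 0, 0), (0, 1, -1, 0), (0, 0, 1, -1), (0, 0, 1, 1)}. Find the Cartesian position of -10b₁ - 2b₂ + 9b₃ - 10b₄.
(-10, 8, 1, -19)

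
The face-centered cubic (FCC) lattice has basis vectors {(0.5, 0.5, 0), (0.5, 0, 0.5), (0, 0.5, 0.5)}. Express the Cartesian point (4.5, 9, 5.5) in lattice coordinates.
8b₁ + b₂ + 10b₃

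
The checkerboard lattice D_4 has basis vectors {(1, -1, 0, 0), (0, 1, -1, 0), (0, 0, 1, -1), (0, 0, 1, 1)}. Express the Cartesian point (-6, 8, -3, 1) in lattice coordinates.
-6b₁ + 2b₂ - b₃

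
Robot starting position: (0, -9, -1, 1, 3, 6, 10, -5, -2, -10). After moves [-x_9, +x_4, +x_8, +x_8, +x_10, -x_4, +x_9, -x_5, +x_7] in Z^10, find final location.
(0, -9, -1, 1, 2, 6, 11, -3, -2, -9)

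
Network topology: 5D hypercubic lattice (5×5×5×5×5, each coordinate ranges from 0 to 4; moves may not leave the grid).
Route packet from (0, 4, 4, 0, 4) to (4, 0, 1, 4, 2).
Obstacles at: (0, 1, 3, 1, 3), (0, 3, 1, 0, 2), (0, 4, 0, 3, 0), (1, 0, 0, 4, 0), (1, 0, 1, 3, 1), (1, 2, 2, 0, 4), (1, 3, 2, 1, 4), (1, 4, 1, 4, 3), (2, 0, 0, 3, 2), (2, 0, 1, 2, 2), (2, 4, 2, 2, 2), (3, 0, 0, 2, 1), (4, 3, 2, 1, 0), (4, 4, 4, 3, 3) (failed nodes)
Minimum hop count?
17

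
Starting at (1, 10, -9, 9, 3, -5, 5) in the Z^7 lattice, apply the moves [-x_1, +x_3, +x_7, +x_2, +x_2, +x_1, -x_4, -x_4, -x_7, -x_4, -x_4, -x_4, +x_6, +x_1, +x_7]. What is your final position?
(2, 12, -8, 4, 3, -4, 6)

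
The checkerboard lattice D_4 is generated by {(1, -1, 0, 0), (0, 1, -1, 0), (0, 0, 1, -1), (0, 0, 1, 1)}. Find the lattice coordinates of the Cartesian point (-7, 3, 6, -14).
-7b₁ - 4b₂ + 8b₃ - 6b₄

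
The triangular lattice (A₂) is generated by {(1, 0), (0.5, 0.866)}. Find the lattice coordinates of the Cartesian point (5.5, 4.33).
3b₁ + 5b₂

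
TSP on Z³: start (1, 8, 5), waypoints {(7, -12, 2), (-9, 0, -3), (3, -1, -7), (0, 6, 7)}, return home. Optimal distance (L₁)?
100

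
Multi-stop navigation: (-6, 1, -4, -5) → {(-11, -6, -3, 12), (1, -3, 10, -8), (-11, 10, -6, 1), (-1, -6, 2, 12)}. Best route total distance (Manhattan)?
100
(one optimal route: (-6, 1, -4, -5) → (-11, 10, -6, 1) → (-11, -6, -3, 12) → (-1, -6, 2, 12) → (1, -3, 10, -8))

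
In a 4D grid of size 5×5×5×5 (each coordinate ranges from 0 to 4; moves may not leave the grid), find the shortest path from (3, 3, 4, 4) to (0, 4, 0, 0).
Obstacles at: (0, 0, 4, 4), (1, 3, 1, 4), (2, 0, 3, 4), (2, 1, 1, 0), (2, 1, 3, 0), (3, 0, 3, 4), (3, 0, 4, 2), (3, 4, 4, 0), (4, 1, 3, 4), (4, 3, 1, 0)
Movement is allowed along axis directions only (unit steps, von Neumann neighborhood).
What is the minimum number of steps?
12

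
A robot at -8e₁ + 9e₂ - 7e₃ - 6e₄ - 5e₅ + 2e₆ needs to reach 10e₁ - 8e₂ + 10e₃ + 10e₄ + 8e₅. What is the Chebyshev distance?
18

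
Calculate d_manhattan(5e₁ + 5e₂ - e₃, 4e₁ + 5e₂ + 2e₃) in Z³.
4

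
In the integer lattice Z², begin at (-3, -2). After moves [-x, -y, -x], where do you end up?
(-5, -3)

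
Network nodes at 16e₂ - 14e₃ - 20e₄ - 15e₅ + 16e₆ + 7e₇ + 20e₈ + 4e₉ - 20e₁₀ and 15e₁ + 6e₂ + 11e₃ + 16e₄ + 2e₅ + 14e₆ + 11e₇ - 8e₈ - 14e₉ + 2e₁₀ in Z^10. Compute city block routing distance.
177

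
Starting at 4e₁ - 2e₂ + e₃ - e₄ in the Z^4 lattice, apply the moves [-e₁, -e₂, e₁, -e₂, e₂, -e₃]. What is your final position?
(4, -3, 0, -1)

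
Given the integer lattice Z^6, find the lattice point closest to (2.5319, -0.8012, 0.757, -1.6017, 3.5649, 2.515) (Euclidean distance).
(3, -1, 1, -2, 4, 3)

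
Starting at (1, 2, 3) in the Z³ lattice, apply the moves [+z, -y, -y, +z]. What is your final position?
(1, 0, 5)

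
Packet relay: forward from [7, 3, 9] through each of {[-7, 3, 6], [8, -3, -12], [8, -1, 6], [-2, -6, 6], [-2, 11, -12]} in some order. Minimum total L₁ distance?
90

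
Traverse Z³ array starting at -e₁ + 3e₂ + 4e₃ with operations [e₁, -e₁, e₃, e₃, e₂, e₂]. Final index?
(-1, 5, 6)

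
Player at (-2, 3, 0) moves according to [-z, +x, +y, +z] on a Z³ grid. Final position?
(-1, 4, 0)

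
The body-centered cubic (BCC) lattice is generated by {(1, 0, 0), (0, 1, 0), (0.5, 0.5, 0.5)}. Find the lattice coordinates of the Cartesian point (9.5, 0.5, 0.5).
9b₁ + b₃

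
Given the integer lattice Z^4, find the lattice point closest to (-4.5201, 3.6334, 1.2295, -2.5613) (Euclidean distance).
(-5, 4, 1, -3)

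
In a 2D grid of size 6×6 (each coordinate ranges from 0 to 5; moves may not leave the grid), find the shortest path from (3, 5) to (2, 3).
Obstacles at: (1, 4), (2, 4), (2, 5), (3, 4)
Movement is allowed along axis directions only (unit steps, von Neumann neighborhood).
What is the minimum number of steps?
5
(one shortest path: (3, 5) → (4, 5) → (4, 4) → (4, 3) → (3, 3) → (2, 3))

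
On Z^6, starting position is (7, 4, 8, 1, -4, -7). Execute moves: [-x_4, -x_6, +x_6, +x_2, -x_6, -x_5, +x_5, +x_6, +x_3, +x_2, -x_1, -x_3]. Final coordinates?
(6, 6, 8, 0, -4, -7)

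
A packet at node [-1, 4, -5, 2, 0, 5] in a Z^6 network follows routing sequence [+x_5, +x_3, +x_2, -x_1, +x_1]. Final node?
(-1, 5, -4, 2, 1, 5)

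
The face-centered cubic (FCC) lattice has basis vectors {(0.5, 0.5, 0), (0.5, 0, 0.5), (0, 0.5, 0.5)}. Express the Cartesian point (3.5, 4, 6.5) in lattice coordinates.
b₁ + 6b₂ + 7b₃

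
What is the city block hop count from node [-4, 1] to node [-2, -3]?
6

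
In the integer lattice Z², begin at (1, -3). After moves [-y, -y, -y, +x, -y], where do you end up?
(2, -7)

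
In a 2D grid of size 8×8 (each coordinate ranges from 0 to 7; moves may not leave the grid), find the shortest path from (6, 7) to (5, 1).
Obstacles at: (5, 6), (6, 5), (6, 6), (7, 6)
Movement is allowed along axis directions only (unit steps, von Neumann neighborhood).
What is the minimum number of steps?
9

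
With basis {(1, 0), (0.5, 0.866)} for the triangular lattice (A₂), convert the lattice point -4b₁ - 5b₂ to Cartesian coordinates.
(-6.5, -4.33)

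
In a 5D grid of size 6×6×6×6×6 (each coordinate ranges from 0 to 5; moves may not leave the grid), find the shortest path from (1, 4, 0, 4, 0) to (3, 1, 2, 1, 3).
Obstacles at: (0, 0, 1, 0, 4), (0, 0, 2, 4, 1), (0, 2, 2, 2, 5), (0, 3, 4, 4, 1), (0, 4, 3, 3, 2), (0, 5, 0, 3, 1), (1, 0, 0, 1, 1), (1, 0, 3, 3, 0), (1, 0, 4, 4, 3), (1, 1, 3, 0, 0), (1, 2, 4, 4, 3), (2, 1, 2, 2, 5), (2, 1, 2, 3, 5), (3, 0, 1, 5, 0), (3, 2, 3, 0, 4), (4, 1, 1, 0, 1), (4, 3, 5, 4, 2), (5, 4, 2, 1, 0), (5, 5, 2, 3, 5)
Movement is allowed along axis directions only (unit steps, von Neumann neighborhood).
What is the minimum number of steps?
13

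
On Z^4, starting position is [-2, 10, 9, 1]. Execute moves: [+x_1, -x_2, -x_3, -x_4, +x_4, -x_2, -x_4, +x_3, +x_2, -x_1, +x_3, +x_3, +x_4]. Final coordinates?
(-2, 9, 11, 1)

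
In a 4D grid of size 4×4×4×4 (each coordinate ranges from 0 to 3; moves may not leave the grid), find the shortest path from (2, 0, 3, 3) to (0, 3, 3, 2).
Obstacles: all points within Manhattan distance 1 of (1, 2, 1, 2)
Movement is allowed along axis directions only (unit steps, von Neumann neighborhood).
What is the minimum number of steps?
6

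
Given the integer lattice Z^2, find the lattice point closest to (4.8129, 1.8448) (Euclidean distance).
(5, 2)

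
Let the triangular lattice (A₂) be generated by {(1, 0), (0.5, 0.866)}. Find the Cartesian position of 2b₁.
(2, 0)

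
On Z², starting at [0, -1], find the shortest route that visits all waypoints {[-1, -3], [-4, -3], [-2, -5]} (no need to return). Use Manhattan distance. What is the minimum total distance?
10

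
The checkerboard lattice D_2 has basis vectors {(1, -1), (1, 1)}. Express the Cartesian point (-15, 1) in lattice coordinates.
-8b₁ - 7b₂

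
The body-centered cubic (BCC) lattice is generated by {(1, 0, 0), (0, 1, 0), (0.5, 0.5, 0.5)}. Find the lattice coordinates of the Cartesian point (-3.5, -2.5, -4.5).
b₁ + 2b₂ - 9b₃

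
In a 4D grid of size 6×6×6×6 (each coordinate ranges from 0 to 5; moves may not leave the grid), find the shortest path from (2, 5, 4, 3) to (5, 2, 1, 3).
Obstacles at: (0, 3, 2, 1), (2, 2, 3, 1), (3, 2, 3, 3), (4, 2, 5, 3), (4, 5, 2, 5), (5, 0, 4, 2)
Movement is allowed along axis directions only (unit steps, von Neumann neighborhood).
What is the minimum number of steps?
9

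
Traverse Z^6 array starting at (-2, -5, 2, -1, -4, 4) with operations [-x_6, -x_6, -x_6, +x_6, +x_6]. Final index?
(-2, -5, 2, -1, -4, 3)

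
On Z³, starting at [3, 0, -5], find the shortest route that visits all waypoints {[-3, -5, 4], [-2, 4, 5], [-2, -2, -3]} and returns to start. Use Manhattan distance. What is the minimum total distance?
50
(one optimal route: (3, 0, -5) → (-2, 4, 5) → (-3, -5, 4) → (-2, -2, -3) → (3, 0, -5))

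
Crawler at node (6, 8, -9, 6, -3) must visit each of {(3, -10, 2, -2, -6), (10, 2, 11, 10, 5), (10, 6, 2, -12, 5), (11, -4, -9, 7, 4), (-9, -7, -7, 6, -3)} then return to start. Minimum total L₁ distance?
202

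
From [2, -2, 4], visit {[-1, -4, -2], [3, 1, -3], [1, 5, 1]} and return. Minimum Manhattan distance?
42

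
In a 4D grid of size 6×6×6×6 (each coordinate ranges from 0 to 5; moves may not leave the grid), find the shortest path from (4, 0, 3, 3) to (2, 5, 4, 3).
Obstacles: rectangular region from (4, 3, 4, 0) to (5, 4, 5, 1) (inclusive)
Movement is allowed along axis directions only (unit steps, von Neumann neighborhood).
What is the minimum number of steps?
8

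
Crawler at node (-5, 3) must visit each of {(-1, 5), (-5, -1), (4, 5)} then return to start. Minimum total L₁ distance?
30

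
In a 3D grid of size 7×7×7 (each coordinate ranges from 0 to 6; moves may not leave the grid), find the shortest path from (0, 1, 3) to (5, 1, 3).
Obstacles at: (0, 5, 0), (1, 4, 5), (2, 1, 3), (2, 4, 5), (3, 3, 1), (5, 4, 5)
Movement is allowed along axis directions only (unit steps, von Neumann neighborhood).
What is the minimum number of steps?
7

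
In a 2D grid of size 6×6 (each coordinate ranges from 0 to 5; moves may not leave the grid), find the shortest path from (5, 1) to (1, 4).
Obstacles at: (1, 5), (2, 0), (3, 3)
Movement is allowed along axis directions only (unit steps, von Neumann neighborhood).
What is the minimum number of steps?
7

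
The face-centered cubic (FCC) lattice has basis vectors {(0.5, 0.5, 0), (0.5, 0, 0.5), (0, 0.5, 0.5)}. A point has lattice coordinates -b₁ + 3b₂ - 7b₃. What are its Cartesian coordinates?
(1, -4, -2)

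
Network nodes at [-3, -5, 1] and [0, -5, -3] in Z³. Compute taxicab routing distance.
7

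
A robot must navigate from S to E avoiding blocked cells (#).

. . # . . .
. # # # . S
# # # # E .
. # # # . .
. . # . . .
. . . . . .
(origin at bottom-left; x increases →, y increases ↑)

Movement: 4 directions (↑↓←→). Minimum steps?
2
(one shortest path: (5, 4) → (4, 4) → (4, 3))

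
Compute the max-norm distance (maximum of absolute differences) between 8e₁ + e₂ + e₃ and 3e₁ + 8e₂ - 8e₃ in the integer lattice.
9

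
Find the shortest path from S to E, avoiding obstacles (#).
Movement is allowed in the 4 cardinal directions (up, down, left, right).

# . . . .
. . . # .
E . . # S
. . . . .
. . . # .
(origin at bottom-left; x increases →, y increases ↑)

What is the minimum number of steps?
6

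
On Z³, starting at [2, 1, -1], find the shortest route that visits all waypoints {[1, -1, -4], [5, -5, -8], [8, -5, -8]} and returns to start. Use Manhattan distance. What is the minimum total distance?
40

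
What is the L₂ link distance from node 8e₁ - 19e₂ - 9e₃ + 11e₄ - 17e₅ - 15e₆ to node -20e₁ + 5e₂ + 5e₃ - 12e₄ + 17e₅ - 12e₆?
57.0088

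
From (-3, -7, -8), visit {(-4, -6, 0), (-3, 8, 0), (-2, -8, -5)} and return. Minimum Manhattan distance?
52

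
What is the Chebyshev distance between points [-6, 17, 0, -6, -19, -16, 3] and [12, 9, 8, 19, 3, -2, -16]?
25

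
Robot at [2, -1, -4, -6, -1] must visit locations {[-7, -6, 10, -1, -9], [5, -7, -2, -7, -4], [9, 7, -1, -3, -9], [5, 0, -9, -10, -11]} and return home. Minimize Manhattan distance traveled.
144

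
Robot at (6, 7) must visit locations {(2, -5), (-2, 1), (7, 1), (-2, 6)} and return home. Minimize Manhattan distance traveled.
42
(one optimal route: (6, 7) → (7, 1) → (2, -5) → (-2, 1) → (-2, 6) → (6, 7))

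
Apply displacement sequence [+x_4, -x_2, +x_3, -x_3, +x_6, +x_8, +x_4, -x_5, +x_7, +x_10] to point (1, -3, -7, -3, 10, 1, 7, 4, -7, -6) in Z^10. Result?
(1, -4, -7, -1, 9, 2, 8, 5, -7, -5)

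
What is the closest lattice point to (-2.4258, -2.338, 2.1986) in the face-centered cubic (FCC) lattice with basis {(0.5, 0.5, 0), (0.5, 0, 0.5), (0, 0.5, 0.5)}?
(-2.5, -2.5, 2)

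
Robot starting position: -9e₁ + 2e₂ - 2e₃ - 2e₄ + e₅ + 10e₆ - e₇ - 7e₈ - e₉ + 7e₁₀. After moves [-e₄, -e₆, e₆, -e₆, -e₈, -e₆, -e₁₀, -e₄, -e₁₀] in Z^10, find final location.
(-9, 2, -2, -4, 1, 8, -1, -8, -1, 5)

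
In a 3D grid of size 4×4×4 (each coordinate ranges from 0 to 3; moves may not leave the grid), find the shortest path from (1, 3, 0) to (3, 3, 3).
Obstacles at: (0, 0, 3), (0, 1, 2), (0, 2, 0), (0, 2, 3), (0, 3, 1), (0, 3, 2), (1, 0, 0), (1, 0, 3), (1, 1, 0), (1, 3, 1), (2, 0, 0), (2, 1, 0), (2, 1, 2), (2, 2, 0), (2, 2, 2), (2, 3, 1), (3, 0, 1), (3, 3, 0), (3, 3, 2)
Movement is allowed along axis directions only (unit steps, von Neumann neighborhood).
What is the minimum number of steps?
7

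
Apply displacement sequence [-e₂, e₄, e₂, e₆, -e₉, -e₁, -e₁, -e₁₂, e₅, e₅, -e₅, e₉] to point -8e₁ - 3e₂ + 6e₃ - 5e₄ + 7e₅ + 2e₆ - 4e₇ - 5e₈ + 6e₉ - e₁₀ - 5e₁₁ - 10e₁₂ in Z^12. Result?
(-10, -3, 6, -4, 8, 3, -4, -5, 6, -1, -5, -11)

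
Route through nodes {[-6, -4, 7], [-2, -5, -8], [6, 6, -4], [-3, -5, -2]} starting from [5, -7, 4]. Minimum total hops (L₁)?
60
(one optimal route: (5, -7, 4) → (-6, -4, 7) → (-3, -5, -2) → (-2, -5, -8) → (6, 6, -4))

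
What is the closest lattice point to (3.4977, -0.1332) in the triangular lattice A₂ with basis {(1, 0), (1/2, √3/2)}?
(3, 0)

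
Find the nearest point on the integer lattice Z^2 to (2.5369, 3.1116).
(3, 3)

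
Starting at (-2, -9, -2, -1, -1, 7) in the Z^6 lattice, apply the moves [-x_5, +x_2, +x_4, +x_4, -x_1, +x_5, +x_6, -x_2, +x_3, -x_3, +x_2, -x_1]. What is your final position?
(-4, -8, -2, 1, -1, 8)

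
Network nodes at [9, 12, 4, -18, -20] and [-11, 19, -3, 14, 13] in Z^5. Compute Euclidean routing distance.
51.0979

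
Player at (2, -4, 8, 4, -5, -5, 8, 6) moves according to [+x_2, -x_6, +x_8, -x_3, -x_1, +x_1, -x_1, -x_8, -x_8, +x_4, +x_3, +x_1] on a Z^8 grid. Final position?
(2, -3, 8, 5, -5, -6, 8, 5)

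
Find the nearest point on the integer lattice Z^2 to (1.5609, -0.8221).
(2, -1)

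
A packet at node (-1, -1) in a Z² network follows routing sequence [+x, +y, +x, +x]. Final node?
(2, 0)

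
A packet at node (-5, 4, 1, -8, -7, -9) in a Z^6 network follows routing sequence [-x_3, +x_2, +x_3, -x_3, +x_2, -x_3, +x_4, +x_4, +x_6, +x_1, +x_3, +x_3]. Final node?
(-4, 6, 1, -6, -7, -8)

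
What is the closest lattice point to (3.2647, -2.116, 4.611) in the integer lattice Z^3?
(3, -2, 5)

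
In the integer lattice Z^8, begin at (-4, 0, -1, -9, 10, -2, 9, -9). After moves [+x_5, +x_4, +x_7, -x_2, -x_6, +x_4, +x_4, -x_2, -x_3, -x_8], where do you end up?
(-4, -2, -2, -6, 11, -3, 10, -10)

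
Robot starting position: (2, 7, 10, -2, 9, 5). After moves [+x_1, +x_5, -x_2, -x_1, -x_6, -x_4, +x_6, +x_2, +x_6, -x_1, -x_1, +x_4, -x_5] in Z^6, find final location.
(0, 7, 10, -2, 9, 6)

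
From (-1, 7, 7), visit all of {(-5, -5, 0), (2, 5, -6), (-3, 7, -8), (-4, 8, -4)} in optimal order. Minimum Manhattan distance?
51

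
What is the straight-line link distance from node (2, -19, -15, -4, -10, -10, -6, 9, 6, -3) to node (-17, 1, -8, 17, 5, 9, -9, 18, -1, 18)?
49.163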